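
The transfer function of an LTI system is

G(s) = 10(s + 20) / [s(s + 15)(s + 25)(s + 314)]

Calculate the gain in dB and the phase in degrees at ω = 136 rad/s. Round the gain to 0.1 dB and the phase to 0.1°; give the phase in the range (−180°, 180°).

At s = jω = j136:
zero (s+20): 20 + j136 → |·| = √(20²+136²) = √18896 ≈ 137.46, ∠ = arctan(136/20) ≈ 81.63°
pole (s+15): 15 + j136 → |·| = √(15²+136²) = √18721 ≈ 136.82, ∠ = arctan(136/15) ≈ 83.71°
pole (s+25): 25 + j136 → |·| = √(25²+136²) = √19121 ≈ 138.28, ∠ = arctan(136/25) ≈ 79.58°
pole (s+314): 314 + j136 → |·| = √(314²+136²) = √117092 ≈ 342.19, ∠ = arctan(136/314) ≈ 23.42°
pole at origin: |s| = 136, ∠ = 90.00° (in denominator)
|G| = 10 · 137.46 / 8.8047e+08 ≈ 1.5612e-06
Gain = 20 log₁₀(1.5612e-06) ≈ -116.13 dB
∠G = 81.63° − 276.71° = -195.08° ≡ 164.92° (principal value)

-116.1 dB, 164.9°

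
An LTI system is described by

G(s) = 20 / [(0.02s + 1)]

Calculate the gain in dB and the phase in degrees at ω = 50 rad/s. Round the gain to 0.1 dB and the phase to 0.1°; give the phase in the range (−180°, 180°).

At ω = 50 rad/s:
pole (1 + j50·0.02) = 1 + j1 → |·| ≈ 1.4142, ∠ ≈ 45.00°
|G| = 20 · 1 / (1.4142) ≈ 14.142
Gain = 20 log₁₀(14.142) ≈ 23.01 dB
∠G = (0°) − (45.00°) = -45.00°

23.0 dB, -45.0°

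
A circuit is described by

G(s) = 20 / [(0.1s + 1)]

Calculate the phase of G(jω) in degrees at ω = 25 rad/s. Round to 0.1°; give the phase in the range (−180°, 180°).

-68.2°

At ω = 25 rad/s:
pole (1 + j25·0.1) = 1 + j2.5 → |·| ≈ 2.6926, ∠ ≈ 68.20°
∠G = (0°) − (68.20°) = -68.20°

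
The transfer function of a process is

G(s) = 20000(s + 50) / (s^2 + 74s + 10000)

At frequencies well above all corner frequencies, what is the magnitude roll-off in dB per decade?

-20 dB/decade

Each pole contributes −20 dB/decade at high frequency; each zero contributes +20 dB/decade.
Net: 1 zero(s) − 2 pole(s) → -20 dB/decade.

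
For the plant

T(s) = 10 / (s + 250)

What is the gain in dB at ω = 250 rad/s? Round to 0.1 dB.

Substitute s = j250:
Numerator: 10 = 10 + j0
Denominator: (j250) + 250 = 250 + j250
|N| = √(10² + 0²) ≈ 10, ∠N ≈ 0.00°
|D| = √(250² + 250²) ≈ 353.55, ∠D ≈ 45.00°
|T| = 10 / 353.55 ≈ 0.028285
Gain = 20 log₁₀(0.028285) ≈ -30.97 dB

-31.0 dB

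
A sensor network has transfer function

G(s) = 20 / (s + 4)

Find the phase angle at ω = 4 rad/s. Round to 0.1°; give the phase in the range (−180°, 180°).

-45.0°

At s = jω = j4:
pole (s+4): 4 + j4 → |·| = √(4²+4²) = √32 ≈ 5.6569, ∠ = arctan(4/4) ≈ 45.00°
∠G = 0.00° − 45.00° = -45.00°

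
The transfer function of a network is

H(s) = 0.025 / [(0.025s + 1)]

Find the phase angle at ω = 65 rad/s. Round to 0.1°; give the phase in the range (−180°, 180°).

At ω = 65 rad/s:
pole (1 + j65·0.025) = 1 + j1.625 → |·| ≈ 1.908, ∠ ≈ 58.39°
∠H = (0°) − (58.39°) = -58.39°

-58.4°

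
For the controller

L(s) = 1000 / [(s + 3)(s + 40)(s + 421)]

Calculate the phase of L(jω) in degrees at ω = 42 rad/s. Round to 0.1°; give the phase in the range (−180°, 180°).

At s = jω = j42:
pole (s+3): 3 + j42 → |·| = √(3²+42²) = √1773 ≈ 42.107, ∠ = arctan(42/3) ≈ 85.91°
pole (s+40): 40 + j42 → |·| = √(40²+42²) = √3364 ≈ 58, ∠ = arctan(42/40) ≈ 46.40°
pole (s+421): 421 + j42 → |·| = √(421²+42²) = √179005 ≈ 423.09, ∠ = arctan(42/421) ≈ 5.70°
∠L = 0.00° − 138.01° = -138.01°

-138.0°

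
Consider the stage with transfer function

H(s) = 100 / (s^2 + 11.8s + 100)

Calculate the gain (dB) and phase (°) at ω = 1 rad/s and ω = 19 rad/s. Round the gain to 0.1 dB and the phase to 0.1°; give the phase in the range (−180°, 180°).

At s = jω = j1:
quadratic: (j1)² + 11.8·j1 + 100 = 99 + j11.8 → |·| ≈ 99.701, ∠ ≈ 6.80°
|H| = 100 / 99.701 ≈ 1.003
Gain = 20 log₁₀(1.003) ≈ 0.03 dB
∠H = 0.00° − 6.80° = -6.80°

At s = jω = j19:
quadratic: (j19)² + 11.8·j19 + 100 = -261 + j224.2 → |·| ≈ 344.07, ∠ ≈ 139.34°
|H| = 100 / 344.07 ≈ 0.29064
Gain = 20 log₁₀(0.29064) ≈ -10.73 dB
∠H = 0.00° − 139.34° = -139.34°

ω = 1: 0.0 dB, -6.8°; ω = 19: -10.7 dB, -139.3°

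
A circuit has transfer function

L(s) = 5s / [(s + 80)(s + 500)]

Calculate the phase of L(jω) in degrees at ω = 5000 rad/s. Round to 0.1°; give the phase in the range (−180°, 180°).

At s = jω = j5000:
zero at origin: s = j5000 → |·| = 5000, ∠ = 90.00°
pole (s+80): 80 + j5000 → |·| = √(80²+5000²) = √25006400 ≈ 5000.6, ∠ = arctan(5000/80) ≈ 89.08°
pole (s+500): 500 + j5000 → |·| = √(500²+5000²) = √25250000 ≈ 5024.9, ∠ = arctan(5000/500) ≈ 84.29°
∠L = 90.00° − 173.37° = -83.37°

-83.4°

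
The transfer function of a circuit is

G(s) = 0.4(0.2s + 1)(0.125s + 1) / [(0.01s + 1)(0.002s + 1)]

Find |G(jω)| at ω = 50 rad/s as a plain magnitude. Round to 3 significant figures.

At ω = 50 rad/s:
zero (1 + j50·0.2) = 1 + j10 → |·| ≈ 10.05, ∠ ≈ 84.29°
zero (1 + j50·0.125) = 1 + j6.25 → |·| ≈ 6.3295, ∠ ≈ 80.91°
pole (1 + j50·0.01) = 1 + j0.5 → |·| ≈ 1.118, ∠ ≈ 26.57°
pole (1 + j50·0.002) = 1 + j0.1 → |·| ≈ 1.005, ∠ ≈ 5.71°
|G| = 0.4 · 10.05 · 6.3295 / (1.118 · 1.005) ≈ 22.646

22.6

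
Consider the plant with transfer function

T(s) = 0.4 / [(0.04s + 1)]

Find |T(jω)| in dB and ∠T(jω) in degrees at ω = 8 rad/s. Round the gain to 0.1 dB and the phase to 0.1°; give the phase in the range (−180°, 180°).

-8.4 dB, -17.7°

At ω = 8 rad/s:
pole (1 + j8·0.04) = 1 + j0.32 → |·| ≈ 1.05, ∠ ≈ 17.74°
|T| = 0.4 · 1 / (1.05) ≈ 0.38095
Gain = 20 log₁₀(0.38095) ≈ -8.38 dB
∠T = (0°) − (17.74°) = -17.74°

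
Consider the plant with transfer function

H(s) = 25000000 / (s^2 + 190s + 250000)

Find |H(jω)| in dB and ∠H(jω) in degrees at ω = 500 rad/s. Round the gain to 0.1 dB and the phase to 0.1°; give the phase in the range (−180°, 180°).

At s = jω = j500:
quadratic: (j500)² + 190·j500 + 250000 = 0 + j95000 → |·| ≈ 95000, ∠ ≈ 90.00°
|H| = 25000000 / 95000 ≈ 263.16
Gain = 20 log₁₀(263.16) ≈ 48.40 dB
∠H = 0.00° − 90.00° = -90.00°

48.4 dB, -90.0°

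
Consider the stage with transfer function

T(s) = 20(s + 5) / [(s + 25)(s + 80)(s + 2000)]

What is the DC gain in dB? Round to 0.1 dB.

T(0) = 20·5 / (25·80·2000) = 2.5e-05
20 log₁₀(2.5e-05) ≈ -92.04 dB

-92.0 dB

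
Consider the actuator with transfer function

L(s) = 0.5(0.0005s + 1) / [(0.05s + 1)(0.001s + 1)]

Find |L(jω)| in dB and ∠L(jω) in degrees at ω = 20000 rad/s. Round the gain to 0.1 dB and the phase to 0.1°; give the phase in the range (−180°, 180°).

At ω = 20000 rad/s:
zero (1 + j20000·0.0005) = 1 + j10 → |·| ≈ 10.05, ∠ ≈ 84.29°
pole (1 + j20000·0.05) = 1 + j1000 → |·| ≈ 1000, ∠ ≈ 89.94°
pole (1 + j20000·0.001) = 1 + j20 → |·| ≈ 20.025, ∠ ≈ 87.14°
|L| = 0.5 · 10.05 / (1000 · 20.025) ≈ 0.00025094
Gain = 20 log₁₀(0.00025094) ≈ -72.01 dB
∠L = (84.29°) − (89.94° + 87.14°) = -92.79°

-72.0 dB, -92.8°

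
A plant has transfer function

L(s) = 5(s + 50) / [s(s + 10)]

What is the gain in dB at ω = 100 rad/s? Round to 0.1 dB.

-25.1 dB

At s = jω = j100:
zero (s+50): 50 + j100 → |·| = √(50²+100²) = √12500 ≈ 111.8, ∠ = arctan(100/50) ≈ 63.43°
pole (s+10): 10 + j100 → |·| = √(10²+100²) = √10100 ≈ 100.5, ∠ = arctan(100/10) ≈ 84.29°
pole at origin: |s| = 100, ∠ = 90.00° (in denominator)
|L| = 5 · 111.8 / 10050 ≈ 0.055622
Gain = 20 log₁₀(0.055622) ≈ -25.10 dB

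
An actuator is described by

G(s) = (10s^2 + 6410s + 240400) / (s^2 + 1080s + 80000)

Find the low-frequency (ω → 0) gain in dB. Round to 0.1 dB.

9.6 dB

G(0) = 240400 / 80000 = 3.005
20 log₁₀(3.005) ≈ 9.56 dB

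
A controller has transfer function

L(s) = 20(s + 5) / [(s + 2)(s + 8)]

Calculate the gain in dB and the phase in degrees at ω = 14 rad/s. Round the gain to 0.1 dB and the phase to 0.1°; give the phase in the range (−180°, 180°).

2.3 dB, -71.8°

At s = jω = j14:
zero (s+5): 5 + j14 → |·| = √(5²+14²) = √221 ≈ 14.866, ∠ = arctan(14/5) ≈ 70.35°
pole (s+2): 2 + j14 → |·| = √(2²+14²) = √200 ≈ 14.142, ∠ = arctan(14/2) ≈ 81.87°
pole (s+8): 8 + j14 → |·| = √(8²+14²) = √260 ≈ 16.125, ∠ = arctan(14/8) ≈ 60.26°
|L| = 20 · 14.866 / 228.04 ≈ 1.3038
Gain = 20 log₁₀(1.3038) ≈ 2.30 dB
∠L = 70.35° − 142.13° = -71.78°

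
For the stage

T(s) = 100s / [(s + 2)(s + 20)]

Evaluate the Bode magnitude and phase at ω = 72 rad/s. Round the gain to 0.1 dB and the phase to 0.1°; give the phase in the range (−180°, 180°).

At s = jω = j72:
zero at origin: s = j72 → |·| = 72, ∠ = 90.00°
pole (s+2): 2 + j72 → |·| = √(2²+72²) = √5188 ≈ 72.028, ∠ = arctan(72/2) ≈ 88.41°
pole (s+20): 20 + j72 → |·| = √(20²+72²) = √5584 ≈ 74.726, ∠ = arctan(72/20) ≈ 74.48°
|T| = 100 · 72 / 5382.4 ≈ 1.3377
Gain = 20 log₁₀(1.3377) ≈ 2.53 dB
∠T = 90.00° − 162.89° = -72.89°

2.5 dB, -72.9°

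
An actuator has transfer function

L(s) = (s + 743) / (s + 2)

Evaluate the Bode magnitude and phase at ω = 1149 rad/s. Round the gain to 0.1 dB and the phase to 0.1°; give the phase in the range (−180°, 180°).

1.5 dB, -32.8°

At s = jω = j1149:
zero (s+743): 743 + j1149 → |·| = √(743²+1149²) = √1872250 ≈ 1368.3, ∠ = arctan(1149/743) ≈ 57.11°
pole (s+2): 2 + j1149 → |·| = √(2²+1149²) = √1320205 ≈ 1149, ∠ = arctan(1149/2) ≈ 89.90°
|L| = 1 · 1368.3 / 1149 ≈ 1.1909
Gain = 20 log₁₀(1.1909) ≈ 1.52 dB
∠L = 57.11° − 89.90° = -32.79°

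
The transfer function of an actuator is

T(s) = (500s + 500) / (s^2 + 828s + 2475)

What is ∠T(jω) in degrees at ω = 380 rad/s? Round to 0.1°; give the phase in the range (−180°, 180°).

-24.4°

Substitute s = j380:
Numerator: 500(j380) + 500 = 500 + j190000
Denominator: (j380)^2 + 828(j380) + 2475 = -141925 + j314640
|N| = √(500² + 190000²) ≈ 1.9e+05, ∠N ≈ 89.85°
|D| = √(141925² + 314640²) ≈ 3.4517e+05, ∠D ≈ 114.28°
∠T = 89.85° − 114.28° = -24.43°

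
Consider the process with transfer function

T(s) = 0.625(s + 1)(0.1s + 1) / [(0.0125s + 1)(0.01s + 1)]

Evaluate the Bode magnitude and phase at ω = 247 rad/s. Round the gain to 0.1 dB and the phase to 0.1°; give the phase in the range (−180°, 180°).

52.9 dB, 37.4°

At ω = 247 rad/s:
zero (1 + j247·1) = 1 + j247 → |·| ≈ 247, ∠ ≈ 89.77°
zero (1 + j247·0.1) = 1 + j24.7 → |·| ≈ 24.72, ∠ ≈ 87.68°
pole (1 + j247·0.0125) = 1 + j3.0875 → |·| ≈ 3.2454, ∠ ≈ 72.05°
pole (1 + j247·0.01) = 1 + j2.47 → |·| ≈ 2.6648, ∠ ≈ 67.96°
|T| = 0.625 · 247 · 24.72 / (3.2454 · 2.6648) ≈ 441.26
Gain = 20 log₁₀(441.26) ≈ 52.89 dB
∠T = (89.77° + 87.68°) − (72.05° + 67.96°) = 37.44°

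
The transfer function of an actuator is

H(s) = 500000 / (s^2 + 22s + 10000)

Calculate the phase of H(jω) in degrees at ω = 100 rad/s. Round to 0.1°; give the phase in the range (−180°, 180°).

At s = jω = j100:
quadratic: (j100)² + 22·j100 + 10000 = 0 + j2200 → |·| ≈ 2200, ∠ ≈ 90.00°
∠H = 0.00° − 90.00° = -90.00°

-90.0°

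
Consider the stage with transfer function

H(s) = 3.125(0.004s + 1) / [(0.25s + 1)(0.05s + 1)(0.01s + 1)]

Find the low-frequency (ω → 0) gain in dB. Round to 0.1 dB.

H(0) = 3.125 · 1 / 1 = 3.125
20 log₁₀(3.125) ≈ 9.90 dB

9.9 dB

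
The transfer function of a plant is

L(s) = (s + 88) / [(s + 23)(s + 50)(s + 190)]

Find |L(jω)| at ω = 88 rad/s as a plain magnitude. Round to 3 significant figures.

6.46e-05

At s = jω = j88:
zero (s+88): 88 + j88 → |·| = √(88²+88²) = √15488 ≈ 124.45, ∠ = arctan(88/88) ≈ 45.00°
pole (s+23): 23 + j88 → |·| = √(23²+88²) = √8273 ≈ 90.956, ∠ = arctan(88/23) ≈ 75.35°
pole (s+50): 50 + j88 → |·| = √(50²+88²) = √10244 ≈ 101.21, ∠ = arctan(88/50) ≈ 60.40°
pole (s+190): 190 + j88 → |·| = √(190²+88²) = √43844 ≈ 209.39, ∠ = arctan(88/190) ≈ 24.85°
|L| = 1 · 124.45 / 1.9276e+06 ≈ 6.4562e-05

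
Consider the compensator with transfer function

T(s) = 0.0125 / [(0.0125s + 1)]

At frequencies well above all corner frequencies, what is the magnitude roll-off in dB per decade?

Each pole contributes −20 dB/decade at high frequency; each zero contributes +20 dB/decade.
Net: 0 zero(s) − 1 pole(s) → -20 dB/decade.

-20 dB/decade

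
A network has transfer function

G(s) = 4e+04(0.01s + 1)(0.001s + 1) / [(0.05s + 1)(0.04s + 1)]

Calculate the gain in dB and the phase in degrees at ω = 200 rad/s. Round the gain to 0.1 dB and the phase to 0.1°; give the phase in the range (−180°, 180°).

At ω = 200 rad/s:
zero (1 + j200·0.01) = 1 + j2 → |·| ≈ 2.2361, ∠ ≈ 63.43°
zero (1 + j200·0.001) = 1 + j0.2 → |·| ≈ 1.0198, ∠ ≈ 11.31°
pole (1 + j200·0.05) = 1 + j10 → |·| ≈ 10.05, ∠ ≈ 84.29°
pole (1 + j200·0.04) = 1 + j8 → |·| ≈ 8.0623, ∠ ≈ 82.87°
|G| = 4e+04 · 2.2361 · 1.0198 / (10.05 · 8.0623) ≈ 1125.7
Gain = 20 log₁₀(1125.7) ≈ 61.03 dB
∠G = (63.43° + 11.31°) − (84.29° + 82.87°) = -92.42°

61.0 dB, -92.4°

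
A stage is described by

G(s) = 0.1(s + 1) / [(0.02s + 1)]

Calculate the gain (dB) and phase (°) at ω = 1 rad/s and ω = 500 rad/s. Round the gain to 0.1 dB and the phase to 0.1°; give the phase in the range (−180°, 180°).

At ω = 1 rad/s:
zero (1 + j1·1) = 1 + j1 → |·| ≈ 1.4142, ∠ ≈ 45.00°
pole (1 + j1·0.02) = 1 + j0.02 → |·| ≈ 1.0002, ∠ ≈ 1.15°
|G| = 0.1 · 1.4142 / (1.0002) ≈ 0.14139
Gain = 20 log₁₀(0.14139) ≈ -16.99 dB
∠G = (45.00°) − (1.15°) = 43.85°

At ω = 500 rad/s:
zero (1 + j500·1) = 1 + j500 → |·| ≈ 500, ∠ ≈ 89.89°
pole (1 + j500·0.02) = 1 + j10 → |·| ≈ 10.05, ∠ ≈ 84.29°
|G| = 0.1 · 500 / (10.05) ≈ 4.9751
Gain = 20 log₁₀(4.9751) ≈ 13.94 dB
∠G = (89.89°) − (84.29°) = 5.60°

ω = 1: -17.0 dB, 43.9°; ω = 500: 13.9 dB, 5.6°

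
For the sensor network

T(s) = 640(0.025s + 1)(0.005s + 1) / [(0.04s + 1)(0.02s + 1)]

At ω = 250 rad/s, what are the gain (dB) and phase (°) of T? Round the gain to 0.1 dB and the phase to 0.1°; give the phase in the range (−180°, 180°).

At ω = 250 rad/s:
zero (1 + j250·0.025) = 1 + j6.25 → |·| ≈ 6.3295, ∠ ≈ 80.91°
zero (1 + j250·0.005) = 1 + j1.25 → |·| ≈ 1.6008, ∠ ≈ 51.34°
pole (1 + j250·0.04) = 1 + j10 → |·| ≈ 10.05, ∠ ≈ 84.29°
pole (1 + j250·0.02) = 1 + j5 → |·| ≈ 5.099, ∠ ≈ 78.69°
|T| = 640 · 6.3295 · 1.6008 / (10.05 · 5.099) ≈ 126.54
Gain = 20 log₁₀(126.54) ≈ 42.04 dB
∠T = (80.91° + 51.34°) − (84.29° + 78.69°) = -30.73°

42.0 dB, -30.7°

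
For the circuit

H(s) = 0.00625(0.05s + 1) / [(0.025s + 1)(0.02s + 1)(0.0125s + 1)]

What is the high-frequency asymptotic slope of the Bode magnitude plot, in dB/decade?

Each pole contributes −20 dB/decade at high frequency; each zero contributes +20 dB/decade.
Net: 1 zero(s) − 3 pole(s) → -40 dB/decade.

-40 dB/decade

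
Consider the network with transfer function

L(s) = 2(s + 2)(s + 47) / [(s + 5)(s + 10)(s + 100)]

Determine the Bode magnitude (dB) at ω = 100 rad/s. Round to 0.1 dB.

-36.2 dB

At s = jω = j100:
zero (s+2): 2 + j100 → |·| = √(2²+100²) = √10004 ≈ 100.02, ∠ = arctan(100/2) ≈ 88.85°
zero (s+47): 47 + j100 → |·| = √(47²+100²) = √12209 ≈ 110.49, ∠ = arctan(100/47) ≈ 64.83°
pole (s+5): 5 + j100 → |·| = √(5²+100²) = √10025 ≈ 100.12, ∠ = arctan(100/5) ≈ 87.14°
pole (s+10): 10 + j100 → |·| = √(10²+100²) = √10100 ≈ 100.5, ∠ = arctan(100/10) ≈ 84.29°
pole (s+100): 100 + j100 → |·| = √(100²+100²) = √20000 ≈ 141.42, ∠ = arctan(100/100) ≈ 45.00°
|L| = 2 · 11051 / 1.423e+06 ≈ 0.015532
Gain = 20 log₁₀(0.015532) ≈ -36.18 dB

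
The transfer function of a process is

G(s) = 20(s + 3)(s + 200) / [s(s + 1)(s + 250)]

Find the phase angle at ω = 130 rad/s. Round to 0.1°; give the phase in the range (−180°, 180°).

-85.3°

At s = jω = j130:
zero (s+3): 3 + j130 → |·| = √(3²+130²) = √16909 ≈ 130.03, ∠ = arctan(130/3) ≈ 88.68°
zero (s+200): 200 + j130 → |·| = √(200²+130²) = √56900 ≈ 238.54, ∠ = arctan(130/200) ≈ 33.02°
pole (s+1): 1 + j130 → |·| = √(1²+130²) = √16901 ≈ 130, ∠ = arctan(130/1) ≈ 89.56°
pole (s+250): 250 + j130 → |·| = √(250²+130²) = √79400 ≈ 281.78, ∠ = arctan(130/250) ≈ 27.47°
pole at origin: |s| = 130, ∠ = 90.00° (in denominator)
∠G = 121.70° − 207.03° = -85.33°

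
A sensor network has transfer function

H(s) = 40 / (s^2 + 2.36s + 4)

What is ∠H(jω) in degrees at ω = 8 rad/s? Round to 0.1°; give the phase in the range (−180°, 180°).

At s = jω = j8:
quadratic: (j8)² + 2.36·j8 + 4 = -60 + j18.88 → |·| ≈ 62.9, ∠ ≈ 162.53°
∠H = 0.00° − 162.53° = -162.53°

-162.5°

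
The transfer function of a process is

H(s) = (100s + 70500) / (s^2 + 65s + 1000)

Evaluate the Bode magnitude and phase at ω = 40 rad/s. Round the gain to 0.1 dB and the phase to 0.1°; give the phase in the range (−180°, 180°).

Substitute s = j40:
Numerator: 100(j40) + 70500 = 70500 + j4000
Denominator: (j40)^2 + 65(j40) + 1000 = -600 + j2600
|N| = √(70500² + 4000²) ≈ 70613, ∠N ≈ 3.25°
|D| = √(600² + 2600²) ≈ 2668.3, ∠D ≈ 102.99°
|H| = 70613 / 2668.3 ≈ 26.464
Gain = 20 log₁₀(26.464) ≈ 28.45 dB
∠H = 3.25° − 102.99° = -99.74°

28.5 dB, -99.7°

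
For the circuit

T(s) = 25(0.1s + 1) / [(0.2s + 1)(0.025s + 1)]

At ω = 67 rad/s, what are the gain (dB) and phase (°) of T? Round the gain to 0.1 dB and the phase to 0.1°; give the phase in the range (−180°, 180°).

At ω = 67 rad/s:
zero (1 + j67·0.1) = 1 + j6.7 → |·| ≈ 6.7742, ∠ ≈ 81.51°
pole (1 + j67·0.2) = 1 + j13.4 → |·| ≈ 13.437, ∠ ≈ 85.73°
pole (1 + j67·0.025) = 1 + j1.675 → |·| ≈ 1.9508, ∠ ≈ 59.16°
|T| = 25 · 6.7742 / (13.437 · 1.9508) ≈ 6.4608
Gain = 20 log₁₀(6.4608) ≈ 16.21 dB
∠T = (81.51°) − (85.73° + 59.16°) = -63.38°

16.2 dB, -63.4°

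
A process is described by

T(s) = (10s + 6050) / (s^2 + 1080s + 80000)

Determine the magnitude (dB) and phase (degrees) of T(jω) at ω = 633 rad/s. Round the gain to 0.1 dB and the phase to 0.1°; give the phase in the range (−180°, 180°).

-38.7 dB, -68.8°

Substitute s = j633:
Numerator: 10(j633) + 6050 = 6050 + j6330
Denominator: (j633)^2 + 1080(j633) + 80000 = -320689 + j683640
|N| = √(6050² + 6330²) ≈ 8756.2, ∠N ≈ 46.30°
|D| = √(320689² + 683640²) ≈ 7.5512e+05, ∠D ≈ 115.13°
|T| = 8756.2 / 7.5512e+05 ≈ 0.011596
Gain = 20 log₁₀(0.011596) ≈ -38.71 dB
∠T = 46.30° − 115.13° = -68.83°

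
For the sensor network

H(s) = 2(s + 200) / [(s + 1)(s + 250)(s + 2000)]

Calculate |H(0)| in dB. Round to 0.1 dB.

H(0) = 2·200 / (1·250·2000) = 0.0008
20 log₁₀(0.0008) ≈ -61.94 dB

-61.9 dB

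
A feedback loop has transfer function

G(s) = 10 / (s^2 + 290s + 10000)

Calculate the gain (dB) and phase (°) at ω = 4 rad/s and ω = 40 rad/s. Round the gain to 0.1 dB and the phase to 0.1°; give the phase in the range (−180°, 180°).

ω = 4: -60.0 dB, -6.6°; ω = 40: -63.1 dB, -54.1°

Substitute s = j4:
Numerator: 10 = 10 + j0
Denominator: (j4)^2 + 290(j4) + 10000 = 9984 + j1160
|N| = √(10² + 0²) ≈ 10, ∠N ≈ 0.00°
|D| = √(9984² + 1160²) ≈ 10051, ∠D ≈ 6.63°
|G| = 10 / 10051 ≈ 0.00099493
Gain = 20 log₁₀(0.00099493) ≈ -60.04 dB
∠G = 0.00° − 6.63° = -6.63°

Substitute s = j40:
Numerator: 10 = 10 + j0
Denominator: (j40)^2 + 290(j40) + 10000 = 8400 + j11600
|N| = √(10² + 0²) ≈ 10, ∠N ≈ 0.00°
|D| = √(8400² + 11600²) ≈ 14322, ∠D ≈ 54.09°
|G| = 10 / 14322 ≈ 0.00069823
Gain = 20 log₁₀(0.00069823) ≈ -63.12 dB
∠G = 0.00° − 54.09° = -54.09°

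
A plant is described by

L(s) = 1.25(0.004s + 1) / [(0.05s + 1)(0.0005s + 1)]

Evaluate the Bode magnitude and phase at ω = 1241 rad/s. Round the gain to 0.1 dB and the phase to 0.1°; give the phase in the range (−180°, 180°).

-21.2 dB, -42.3°

At ω = 1241 rad/s:
zero (1 + j1241·0.004) = 1 + j4.964 → |·| ≈ 5.0637, ∠ ≈ 78.61°
pole (1 + j1241·0.05) = 1 + j62.05 → |·| ≈ 62.058, ∠ ≈ 89.08°
pole (1 + j1241·0.0005) = 1 + j0.6205 → |·| ≈ 1.1769, ∠ ≈ 31.82°
|L| = 1.25 · 5.0637 / (62.058 · 1.1769) ≈ 0.086664
Gain = 20 log₁₀(0.086664) ≈ -21.24 dB
∠L = (78.61°) − (89.08° + 31.82°) = -42.29°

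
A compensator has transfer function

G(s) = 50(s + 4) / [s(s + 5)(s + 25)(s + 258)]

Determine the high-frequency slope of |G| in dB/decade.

Each pole contributes −20 dB/decade at high frequency; each zero contributes +20 dB/decade.
Net: 1 zero(s) − 4 pole(s) → -60 dB/decade.

-60 dB/decade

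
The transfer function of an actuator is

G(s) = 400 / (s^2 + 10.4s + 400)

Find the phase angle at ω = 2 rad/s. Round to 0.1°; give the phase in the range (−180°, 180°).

At s = jω = j2:
quadratic: (j2)² + 10.4·j2 + 400 = 396 + j20.8 → |·| ≈ 396.55, ∠ ≈ 3.01°
∠G = 0.00° − 3.01° = -3.01°

-3.0°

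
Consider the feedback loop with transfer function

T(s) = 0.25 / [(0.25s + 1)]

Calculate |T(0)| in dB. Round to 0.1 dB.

T(0) = 0.25 · 1 / 1 = 0.25
20 log₁₀(0.25) ≈ -12.04 dB

-12.0 dB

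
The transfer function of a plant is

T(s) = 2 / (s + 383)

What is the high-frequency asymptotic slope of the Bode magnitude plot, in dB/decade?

Each pole contributes −20 dB/decade at high frequency; each zero contributes +20 dB/decade.
Net: 0 zero(s) − 1 pole(s) → -20 dB/decade.

-20 dB/decade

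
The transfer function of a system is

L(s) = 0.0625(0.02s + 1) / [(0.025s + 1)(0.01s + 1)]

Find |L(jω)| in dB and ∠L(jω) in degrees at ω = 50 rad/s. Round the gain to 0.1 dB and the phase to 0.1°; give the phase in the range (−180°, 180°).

At ω = 50 rad/s:
zero (1 + j50·0.02) = 1 + j1 → |·| ≈ 1.4142, ∠ ≈ 45.00°
pole (1 + j50·0.025) = 1 + j1.25 → |·| ≈ 1.6008, ∠ ≈ 51.34°
pole (1 + j50·0.01) = 1 + j0.5 → |·| ≈ 1.118, ∠ ≈ 26.57°
|L| = 0.0625 · 1.4142 / (1.6008 · 1.118) ≈ 0.049387
Gain = 20 log₁₀(0.049387) ≈ -26.13 dB
∠L = (45.00°) − (51.34° + 26.57°) = -32.91°

-26.1 dB, -32.9°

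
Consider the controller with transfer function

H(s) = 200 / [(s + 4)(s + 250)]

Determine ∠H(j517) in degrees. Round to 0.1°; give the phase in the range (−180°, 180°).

At s = jω = j517:
pole (s+4): 4 + j517 → |·| = √(4²+517²) = √267305 ≈ 517.02, ∠ = arctan(517/4) ≈ 89.56°
pole (s+250): 250 + j517 → |·| = √(250²+517²) = √329789 ≈ 574.27, ∠ = arctan(517/250) ≈ 64.19°
∠H = 0.00° − 153.75° = -153.75°

-153.8°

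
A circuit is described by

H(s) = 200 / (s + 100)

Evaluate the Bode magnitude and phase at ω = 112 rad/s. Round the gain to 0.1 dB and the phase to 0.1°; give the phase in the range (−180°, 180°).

At s = jω = j112:
pole (s+100): 100 + j112 → |·| = √(100²+112²) = √22544 ≈ 150.15, ∠ = arctan(112/100) ≈ 48.24°
|H| = 200 / 150.15 ≈ 1.332
Gain = 20 log₁₀(1.332) ≈ 2.49 dB
∠H = 0.00° − 48.24° = -48.24°

2.5 dB, -48.2°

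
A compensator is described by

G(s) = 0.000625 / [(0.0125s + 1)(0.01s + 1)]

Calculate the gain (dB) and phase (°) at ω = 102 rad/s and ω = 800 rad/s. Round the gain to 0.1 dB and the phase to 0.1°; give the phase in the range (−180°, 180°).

At ω = 102 rad/s:
pole (1 + j102·0.0125) = 1 + j1.275 → |·| ≈ 1.6204, ∠ ≈ 51.89°
pole (1 + j102·0.01) = 1 + j1.02 → |·| ≈ 1.4284, ∠ ≈ 45.57°
|G| = 0.000625 · 1 / (1.6204 · 1.4284) ≈ 0.00027003
Gain = 20 log₁₀(0.00027003) ≈ -71.37 dB
∠G = (0°) − (51.89° + 45.57°) = -97.46°

At ω = 800 rad/s:
pole (1 + j800·0.0125) = 1 + j10 → |·| ≈ 10.05, ∠ ≈ 84.29°
pole (1 + j800·0.01) = 1 + j8 → |·| ≈ 8.0623, ∠ ≈ 82.87°
|G| = 0.000625 · 1 / (10.05 · 8.0623) ≈ 7.7136e-06
Gain = 20 log₁₀(7.7136e-06) ≈ -102.25 dB
∠G = (0°) − (84.29° + 82.87°) = -167.16°

ω = 102: -71.4 dB, -97.5°; ω = 800: -102.3 dB, -167.2°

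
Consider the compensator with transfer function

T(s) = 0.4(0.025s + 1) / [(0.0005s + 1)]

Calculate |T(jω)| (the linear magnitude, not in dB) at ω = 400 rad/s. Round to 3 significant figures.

3.94

At ω = 400 rad/s:
zero (1 + j400·0.025) = 1 + j10 → |·| ≈ 10.05, ∠ ≈ 84.29°
pole (1 + j400·0.0005) = 1 + j0.2 → |·| ≈ 1.0198, ∠ ≈ 11.31°
|T| = 0.4 · 10.05 / (1.0198) ≈ 3.9419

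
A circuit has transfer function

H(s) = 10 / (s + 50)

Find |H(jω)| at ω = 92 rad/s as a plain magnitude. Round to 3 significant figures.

0.0955

Substitute s = j92:
Numerator: 10 = 10 + j0
Denominator: (j92) + 50 = 50 + j92
|N| = √(10² + 0²) ≈ 10, ∠N ≈ 0.00°
|D| = √(50² + 92²) ≈ 104.71, ∠D ≈ 61.48°
|H| = 10 / 104.71 ≈ 0.095502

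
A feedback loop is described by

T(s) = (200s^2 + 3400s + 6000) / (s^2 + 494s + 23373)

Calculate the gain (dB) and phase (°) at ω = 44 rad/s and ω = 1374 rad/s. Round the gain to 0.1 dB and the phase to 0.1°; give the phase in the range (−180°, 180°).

ω = 44: 22.6 dB, 113.2°; ω = 1374: 45.6 dB, 19.3°

Substitute s = j44:
Numerator: 200(j44)^2 + 3400(j44) + 6000 = -381200 + j149600
Denominator: (j44)^2 + 494(j44) + 23373 = 21437 + j21736
|N| = √(381200² + 149600²) ≈ 4.095e+05, ∠N ≈ 158.57°
|D| = √(21437² + 21736²) ≈ 30529, ∠D ≈ 45.40°
|T| = 4.095e+05 / 30529 ≈ 13.413
Gain = 20 log₁₀(13.413) ≈ 22.55 dB
∠T = 158.57° − 45.40° = 113.17°

Substitute s = j1374:
Numerator: 200(j1374)^2 + 3400(j1374) + 6000 = -377569200 + j4671600
Denominator: (j1374)^2 + 494(j1374) + 23373 = -1864503 + j678756
|N| = √(377569200² + 4671600²) ≈ 3.776e+08, ∠N ≈ 179.29°
|D| = √(1864503² + 678756²) ≈ 1.9842e+06, ∠D ≈ 160.00°
|T| = 3.776e+08 / 1.9842e+06 ≈ 190.3
Gain = 20 log₁₀(190.3) ≈ 45.59 dB
∠T = 179.29° − 160.00° = 19.29°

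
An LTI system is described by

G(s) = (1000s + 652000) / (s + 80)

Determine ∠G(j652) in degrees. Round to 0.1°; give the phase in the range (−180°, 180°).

-38.0°

Substitute s = j652:
Numerator: 1000(j652) + 652000 = 652000 + j652000
Denominator: (j652) + 80 = 80 + j652
|N| = √(652000² + 652000²) ≈ 9.2207e+05, ∠N ≈ 45.00°
|D| = √(80² + 652²) ≈ 656.89, ∠D ≈ 83.00°
∠G = 45.00° − 83.00° = -38.00°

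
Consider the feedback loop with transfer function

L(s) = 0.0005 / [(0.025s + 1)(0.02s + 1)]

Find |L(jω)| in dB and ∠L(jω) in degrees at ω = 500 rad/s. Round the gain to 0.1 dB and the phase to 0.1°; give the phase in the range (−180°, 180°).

At ω = 500 rad/s:
pole (1 + j500·0.025) = 1 + j12.5 → |·| ≈ 12.54, ∠ ≈ 85.43°
pole (1 + j500·0.02) = 1 + j10 → |·| ≈ 10.05, ∠ ≈ 84.29°
|L| = 0.0005 · 1 / (12.54 · 10.05) ≈ 3.9674e-06
Gain = 20 log₁₀(3.9674e-06) ≈ -108.03 dB
∠L = (0°) − (85.43° + 84.29°) = -169.72°

-108.0 dB, -169.7°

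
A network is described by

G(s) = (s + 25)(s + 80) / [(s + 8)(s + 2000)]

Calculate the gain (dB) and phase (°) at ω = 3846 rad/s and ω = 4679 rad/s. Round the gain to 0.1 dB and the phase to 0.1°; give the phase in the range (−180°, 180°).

At s = jω = j3846:
zero (s+25): 25 + j3846 → |·| = √(25²+3846²) = √14792341 ≈ 3846.1, ∠ = arctan(3846/25) ≈ 89.63°
zero (s+80): 80 + j3846 → |·| = √(80²+3846²) = √14798116 ≈ 3846.8, ∠ = arctan(3846/80) ≈ 88.81°
pole (s+8): 8 + j3846 → |·| = √(8²+3846²) = √14791780 ≈ 3846, ∠ = arctan(3846/8) ≈ 89.88°
pole (s+2000): 2000 + j3846 → |·| = √(2000²+3846²) = √18791716 ≈ 4334.9, ∠ = arctan(3846/2000) ≈ 62.52°
|G| = 1 · 1.4795e+07 / 1.6672e+07 ≈ 0.88742
Gain = 20 log₁₀(0.88742) ≈ -1.04 dB
∠G = 178.44° − 152.40° = 26.04°

At s = jω = j4679:
zero (s+25): 25 + j4679 → |·| = √(25²+4679²) = √21893666 ≈ 4679.1, ∠ = arctan(4679/25) ≈ 89.69°
zero (s+80): 80 + j4679 → |·| = √(80²+4679²) = √21899441 ≈ 4679.7, ∠ = arctan(4679/80) ≈ 89.02°
pole (s+8): 8 + j4679 → |·| = √(8²+4679²) = √21893105 ≈ 4679, ∠ = arctan(4679/8) ≈ 89.90°
pole (s+2000): 2000 + j4679 → |·| = √(2000²+4679²) = √25893041 ≈ 5088.5, ∠ = arctan(4679/2000) ≈ 66.86°
|G| = 1 · 2.1897e+07 / 2.3809e+07 ≈ 0.91969
Gain = 20 log₁₀(0.91969) ≈ -0.73 dB
∠G = 178.71° − 156.76° = 21.95°

ω = 3846: -1.0 dB, 26.0°; ω = 4679: -0.7 dB, 22.0°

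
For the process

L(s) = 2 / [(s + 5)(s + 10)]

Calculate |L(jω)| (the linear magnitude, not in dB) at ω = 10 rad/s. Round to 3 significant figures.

0.0126

At s = jω = j10:
pole (s+5): 5 + j10 → |·| = √(5²+10²) = √125 ≈ 11.18, ∠ = arctan(10/5) ≈ 63.43°
pole (s+10): 10 + j10 → |·| = √(10²+10²) = √200 ≈ 14.142, ∠ = arctan(10/10) ≈ 45.00°
|L| = 2 / 158.11 ≈ 0.012649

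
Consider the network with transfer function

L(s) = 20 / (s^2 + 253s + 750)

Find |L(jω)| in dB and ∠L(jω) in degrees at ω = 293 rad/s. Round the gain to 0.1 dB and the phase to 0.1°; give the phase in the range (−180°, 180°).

Substitute s = j293:
Numerator: 20 = 20 + j0
Denominator: (j293)^2 + 253(j293) + 750 = -85099 + j74129
|N| = √(20² + 0²) ≈ 20, ∠N ≈ 0.00°
|D| = √(85099² + 74129²) ≈ 1.1286e+05, ∠D ≈ 138.94°
|L| = 20 / 1.1286e+05 ≈ 0.00017721
Gain = 20 log₁₀(0.00017721) ≈ -75.03 dB
∠L = 0.00° − 138.94° = -138.94°

-75.0 dB, -138.9°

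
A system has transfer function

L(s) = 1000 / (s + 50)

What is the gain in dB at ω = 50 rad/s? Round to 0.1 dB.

Substitute s = j50:
Numerator: 1000 = 1000 + j0
Denominator: (j50) + 50 = 50 + j50
|N| = √(1000² + 0²) ≈ 1000, ∠N ≈ 0.00°
|D| = √(50² + 50²) ≈ 70.711, ∠D ≈ 45.00°
|L| = 1000 / 70.711 ≈ 14.142
Gain = 20 log₁₀(14.142) ≈ 23.01 dB

23.0 dB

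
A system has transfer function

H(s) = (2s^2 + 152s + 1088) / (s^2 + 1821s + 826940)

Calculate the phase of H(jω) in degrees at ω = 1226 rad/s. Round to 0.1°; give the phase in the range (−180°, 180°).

Substitute s = j1226:
Numerator: 2(j1226)^2 + 152(j1226) + 1088 = -3005064 + j186352
Denominator: (j1226)^2 + 1821(j1226) + 826940 = -676136 + j2232546
|N| = √(3005064² + 186352²) ≈ 3.0108e+06, ∠N ≈ 176.45°
|D| = √(676136² + 2232546²) ≈ 2.3327e+06, ∠D ≈ 106.85°
∠H = 176.45° − 106.85° = 69.60°

69.6°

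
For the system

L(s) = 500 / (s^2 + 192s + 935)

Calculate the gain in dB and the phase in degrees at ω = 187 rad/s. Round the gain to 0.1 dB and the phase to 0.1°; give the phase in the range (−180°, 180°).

Substitute s = j187:
Numerator: 500 = 500 + j0
Denominator: (j187)^2 + 192(j187) + 935 = -34034 + j35904
|N| = √(500² + 0²) ≈ 500, ∠N ≈ 0.00°
|D| = √(34034² + 35904²) ≈ 49471, ∠D ≈ 133.47°
|L| = 500 / 49471 ≈ 0.010107
Gain = 20 log₁₀(0.010107) ≈ -39.91 dB
∠L = 0.00° − 133.47° = -133.47°

-39.9 dB, -133.5°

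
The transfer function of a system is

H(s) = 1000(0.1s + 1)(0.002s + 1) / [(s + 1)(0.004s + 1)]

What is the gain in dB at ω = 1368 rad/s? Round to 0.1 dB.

34.4 dB

At ω = 1368 rad/s:
zero (1 + j1368·0.1) = 1 + j136.8 → |·| ≈ 136.8, ∠ ≈ 89.58°
zero (1 + j1368·0.002) = 1 + j2.736 → |·| ≈ 2.913, ∠ ≈ 69.92°
pole (1 + j1368·1) = 1 + j1368 → |·| ≈ 1368, ∠ ≈ 89.96°
pole (1 + j1368·0.004) = 1 + j5.472 → |·| ≈ 5.5626, ∠ ≈ 79.64°
|H| = 1000 · 136.8 · 2.913 / (1368 · 5.5626) ≈ 52.368
Gain = 20 log₁₀(52.368) ≈ 34.38 dB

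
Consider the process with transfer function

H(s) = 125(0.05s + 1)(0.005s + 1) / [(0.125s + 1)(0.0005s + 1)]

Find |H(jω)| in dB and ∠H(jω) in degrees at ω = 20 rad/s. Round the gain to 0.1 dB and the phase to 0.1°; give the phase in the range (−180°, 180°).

At ω = 20 rad/s:
zero (1 + j20·0.05) = 1 + j1 → |·| ≈ 1.4142, ∠ ≈ 45.00°
zero (1 + j20·0.005) = 1 + j0.1 → |·| ≈ 1.005, ∠ ≈ 5.71°
pole (1 + j20·0.125) = 1 + j2.5 → |·| ≈ 2.6926, ∠ ≈ 68.20°
pole (1 + j20·0.0005) = 1 + j0.01 → |·| ≈ 1, ∠ ≈ 0.57°
|H| = 125 · 1.4142 · 1.005 / (2.6926 · 1) ≈ 65.98
Gain = 20 log₁₀(65.98) ≈ 36.39 dB
∠H = (45.00° + 5.71°) − (68.20° + 0.57°) = -18.06°

36.4 dB, -18.1°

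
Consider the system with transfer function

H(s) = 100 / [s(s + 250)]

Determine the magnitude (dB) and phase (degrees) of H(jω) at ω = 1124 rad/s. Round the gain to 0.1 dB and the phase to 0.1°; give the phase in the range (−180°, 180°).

-82.2 dB, -167.5°

At s = jω = j1124:
pole (s+250): 250 + j1124 → |·| = √(250²+1124²) = √1325876 ≈ 1151.5, ∠ = arctan(1124/250) ≈ 77.46°
pole at origin: |s| = 1124, ∠ = 90.00° (in denominator)
|H| = 100 / 1.2943e+06 ≈ 7.7262e-05
Gain = 20 log₁₀(7.7262e-05) ≈ -82.24 dB
∠H = 0.00° − 167.46° = -167.46°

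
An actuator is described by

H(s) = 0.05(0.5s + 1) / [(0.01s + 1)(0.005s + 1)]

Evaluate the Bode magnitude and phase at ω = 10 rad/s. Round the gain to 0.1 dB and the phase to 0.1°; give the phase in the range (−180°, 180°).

-11.9 dB, 70.1°

At ω = 10 rad/s:
zero (1 + j10·0.5) = 1 + j5 → |·| ≈ 5.099, ∠ ≈ 78.69°
pole (1 + j10·0.01) = 1 + j0.1 → |·| ≈ 1.005, ∠ ≈ 5.71°
pole (1 + j10·0.005) = 1 + j0.05 → |·| ≈ 1.0012, ∠ ≈ 2.86°
|H| = 0.05 · 5.099 / (1.005 · 1.0012) ≈ 0.25338
Gain = 20 log₁₀(0.25338) ≈ -11.92 dB
∠H = (78.69°) − (5.71° + 2.86°) = 70.12°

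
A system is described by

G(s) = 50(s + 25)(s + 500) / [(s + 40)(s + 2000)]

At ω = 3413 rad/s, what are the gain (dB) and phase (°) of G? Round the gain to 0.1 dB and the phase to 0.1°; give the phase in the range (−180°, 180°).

32.8 dB, 22.3°

At s = jω = j3413:
zero (s+25): 25 + j3413 → |·| = √(25²+3413²) = √11649194 ≈ 3413.1, ∠ = arctan(3413/25) ≈ 89.58°
zero (s+500): 500 + j3413 → |·| = √(500²+3413²) = √11898569 ≈ 3449.4, ∠ = arctan(3413/500) ≈ 81.67°
pole (s+40): 40 + j3413 → |·| = √(40²+3413²) = √11650169 ≈ 3413.2, ∠ = arctan(3413/40) ≈ 89.33°
pole (s+2000): 2000 + j3413 → |·| = √(2000²+3413²) = √15648569 ≈ 3955.8, ∠ = arctan(3413/2000) ≈ 59.63°
|G| = 50 · 1.1773e+07 / 1.3502e+07 ≈ 43.597
Gain = 20 log₁₀(43.597) ≈ 32.79 dB
∠G = 171.25° − 148.96° = 22.29°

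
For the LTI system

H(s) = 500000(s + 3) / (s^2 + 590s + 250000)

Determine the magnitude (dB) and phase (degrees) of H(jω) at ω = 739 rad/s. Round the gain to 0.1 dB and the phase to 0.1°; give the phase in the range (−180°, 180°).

At s = jω = j739:
zero (s+3): 3 + j739 → |·| = √(3²+739²) = √546130 ≈ 739.01, ∠ = arctan(739/3) ≈ 89.77°
quadratic: (j739)² + 590·j739 + 250000 = -296121 + j436010 → |·| ≈ 5.2706e+05, ∠ ≈ 124.18°
|H| = 500000 · 739.01 / 5.2706e+05 ≈ 701.07
Gain = 20 log₁₀(701.07) ≈ 56.92 dB
∠H = 89.77° − 124.18° = -34.41°

56.9 dB, -34.4°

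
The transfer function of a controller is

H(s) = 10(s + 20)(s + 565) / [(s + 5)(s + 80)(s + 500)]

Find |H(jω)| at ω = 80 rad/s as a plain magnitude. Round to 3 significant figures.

0.102

At s = jω = j80:
zero (s+20): 20 + j80 → |·| = √(20²+80²) = √6800 ≈ 82.462, ∠ = arctan(80/20) ≈ 75.96°
zero (s+565): 565 + j80 → |·| = √(565²+80²) = √325625 ≈ 570.64, ∠ = arctan(80/565) ≈ 8.06°
pole (s+5): 5 + j80 → |·| = √(5²+80²) = √6425 ≈ 80.156, ∠ = arctan(80/5) ≈ 86.42°
pole (s+80): 80 + j80 → |·| = √(80²+80²) = √12800 ≈ 113.14, ∠ = arctan(80/80) ≈ 45.00°
pole (s+500): 500 + j80 → |·| = √(500²+80²) = √256400 ≈ 506.36, ∠ = arctan(80/500) ≈ 9.09°
|H| = 10 · 47056 / 4.5921e+06 ≈ 0.10247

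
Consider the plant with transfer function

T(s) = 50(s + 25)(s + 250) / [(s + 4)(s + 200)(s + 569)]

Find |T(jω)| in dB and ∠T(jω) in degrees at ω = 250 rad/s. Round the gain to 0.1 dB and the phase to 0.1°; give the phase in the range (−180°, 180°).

At s = jω = j250:
zero (s+25): 25 + j250 → |·| = √(25²+250²) = √63125 ≈ 251.25, ∠ = arctan(250/25) ≈ 84.29°
zero (s+250): 250 + j250 → |·| = √(250²+250²) = √125000 ≈ 353.55, ∠ = arctan(250/250) ≈ 45.00°
pole (s+4): 4 + j250 → |·| = √(4²+250²) = √62516 ≈ 250.03, ∠ = arctan(250/4) ≈ 89.08°
pole (s+200): 200 + j250 → |·| = √(200²+250²) = √102500 ≈ 320.16, ∠ = arctan(250/200) ≈ 51.34°
pole (s+569): 569 + j250 → |·| = √(569²+250²) = √386261 ≈ 621.5, ∠ = arctan(250/569) ≈ 23.72°
|T| = 50 · 88829 / 4.9751e+07 ≈ 0.089274
Gain = 20 log₁₀(0.089274) ≈ -20.99 dB
∠T = 129.29° − 164.14° = -34.85°

-21.0 dB, -34.9°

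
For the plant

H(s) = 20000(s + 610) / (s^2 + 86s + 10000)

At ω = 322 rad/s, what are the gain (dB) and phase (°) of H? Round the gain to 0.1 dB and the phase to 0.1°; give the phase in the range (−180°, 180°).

At s = jω = j322:
zero (s+610): 610 + j322 → |·| = √(610²+322²) = √475784 ≈ 689.77, ∠ = arctan(322/610) ≈ 27.83°
quadratic: (j322)² + 86·j322 + 10000 = -93684 + j27692 → |·| ≈ 97691, ∠ ≈ 163.53°
|H| = 20000 · 689.77 / 97691 ≈ 141.21
Gain = 20 log₁₀(141.21) ≈ 43.00 dB
∠H = 27.83° − 163.53° = -135.70°

43.0 dB, -135.7°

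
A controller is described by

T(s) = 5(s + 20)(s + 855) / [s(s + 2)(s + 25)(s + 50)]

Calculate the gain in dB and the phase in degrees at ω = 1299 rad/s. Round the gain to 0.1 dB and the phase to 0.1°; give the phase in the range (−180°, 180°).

At s = jω = j1299:
zero (s+20): 20 + j1299 → |·| = √(20²+1299²) = √1687801 ≈ 1299.2, ∠ = arctan(1299/20) ≈ 89.12°
zero (s+855): 855 + j1299 → |·| = √(855²+1299²) = √2418426 ≈ 1555.1, ∠ = arctan(1299/855) ≈ 56.65°
pole (s+2): 2 + j1299 → |·| = √(2²+1299²) = √1687405 ≈ 1299, ∠ = arctan(1299/2) ≈ 89.91°
pole (s+25): 25 + j1299 → |·| = √(25²+1299²) = √1688026 ≈ 1299.2, ∠ = arctan(1299/25) ≈ 88.90°
pole (s+50): 50 + j1299 → |·| = √(50²+1299²) = √1689901 ≈ 1300, ∠ = arctan(1299/50) ≈ 87.80°
pole at origin: |s| = 1299, ∠ = 90.00° (in denominator)
|T| = 5 · 2.0204e+06 / 2.85e+12 ≈ 3.5446e-06
Gain = 20 log₁₀(3.5446e-06) ≈ -109.01 dB
∠T = 145.77° − 356.61° = -210.84° ≡ 149.16° (principal value)

-109.0 dB, 149.2°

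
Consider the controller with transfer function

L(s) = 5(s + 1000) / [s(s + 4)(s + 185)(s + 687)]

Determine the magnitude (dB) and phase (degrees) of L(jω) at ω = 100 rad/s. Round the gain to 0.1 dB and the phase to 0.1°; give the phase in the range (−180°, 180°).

At s = jω = j100:
zero (s+1000): 1000 + j100 → |·| = √(1000²+100²) = √1010000 ≈ 1005, ∠ = arctan(100/1000) ≈ 5.71°
pole (s+4): 4 + j100 → |·| = √(4²+100²) = √10016 ≈ 100.08, ∠ = arctan(100/4) ≈ 87.71°
pole (s+185): 185 + j100 → |·| = √(185²+100²) = √44225 ≈ 210.3, ∠ = arctan(100/185) ≈ 28.39°
pole (s+687): 687 + j100 → |·| = √(687²+100²) = √481969 ≈ 694.24, ∠ = arctan(100/687) ≈ 8.28°
pole at origin: |s| = 100, ∠ = 90.00° (in denominator)
|L| = 5 · 1005 / 1.4612e+09 ≈ 3.439e-06
Gain = 20 log₁₀(3.439e-06) ≈ -109.27 dB
∠L = 5.71° − 214.38° = -208.67° ≡ 151.33° (principal value)

-109.3 dB, 151.3°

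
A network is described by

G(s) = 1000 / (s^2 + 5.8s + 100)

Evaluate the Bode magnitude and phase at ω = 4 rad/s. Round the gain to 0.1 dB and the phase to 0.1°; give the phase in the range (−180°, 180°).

At s = jω = j4:
quadratic: (j4)² + 5.8·j4 + 100 = 84 + j23.2 → |·| ≈ 87.145, ∠ ≈ 15.44°
|G| = 1000 / 87.145 ≈ 11.475
Gain = 20 log₁₀(11.475) ≈ 21.20 dB
∠G = 0.00° − 15.44° = -15.44°

21.2 dB, -15.4°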